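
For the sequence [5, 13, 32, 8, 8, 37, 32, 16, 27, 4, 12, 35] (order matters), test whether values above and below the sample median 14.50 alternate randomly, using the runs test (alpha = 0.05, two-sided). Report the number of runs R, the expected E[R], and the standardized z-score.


Step 1: Compute median = 14.50; label A = above, B = below.
Labels in order: BBABBAAAABBA  (n_A = 6, n_B = 6)
Step 2: Count runs R = 6.
Step 3: Under H0 (random ordering), E[R] = 2*n_A*n_B/(n_A+n_B) + 1 = 2*6*6/12 + 1 = 7.0000.
        Var[R] = 2*n_A*n_B*(2*n_A*n_B - n_A - n_B) / ((n_A+n_B)^2 * (n_A+n_B-1)) = 4320/1584 = 2.7273.
        SD[R] = 1.6514.
Step 4: Continuity-corrected z = (R + 0.5 - E[R]) / SD[R] = (6 + 0.5 - 7.0000) / 1.6514 = -0.3028.
Step 5: Two-sided p-value via normal approximation = 2*(1 - Phi(|z|)) = 0.762069.
Step 6: alpha = 0.05. fail to reject H0.

R = 6, z = -0.3028, p = 0.762069, fail to reject H0.


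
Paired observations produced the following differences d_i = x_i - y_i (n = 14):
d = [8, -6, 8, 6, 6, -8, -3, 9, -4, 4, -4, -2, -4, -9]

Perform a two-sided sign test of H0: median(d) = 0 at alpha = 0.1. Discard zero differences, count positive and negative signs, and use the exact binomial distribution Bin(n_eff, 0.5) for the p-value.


Step 1: Discard zero differences. Original n = 14; n_eff = number of nonzero differences = 14.
Nonzero differences (with sign): +8, -6, +8, +6, +6, -8, -3, +9, -4, +4, -4, -2, -4, -9
Step 2: Count signs: positive = 6, negative = 8.
Step 3: Under H0: P(positive) = 0.5, so the number of positives S ~ Bin(14, 0.5).
Step 4: Two-sided exact p-value = sum of Bin(14,0.5) probabilities at or below the observed probability = 0.790527.
Step 5: alpha = 0.1. fail to reject H0.

n_eff = 14, pos = 6, neg = 8, p = 0.790527, fail to reject H0.


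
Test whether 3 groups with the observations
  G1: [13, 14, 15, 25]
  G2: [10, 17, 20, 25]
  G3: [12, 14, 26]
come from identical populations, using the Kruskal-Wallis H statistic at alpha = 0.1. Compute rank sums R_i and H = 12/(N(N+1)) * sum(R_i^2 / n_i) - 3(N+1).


Step 1: Combine all N = 11 observations and assign midranks.
sorted (value, group, rank): (10,G2,1), (12,G3,2), (13,G1,3), (14,G1,4.5), (14,G3,4.5), (15,G1,6), (17,G2,7), (20,G2,8), (25,G1,9.5), (25,G2,9.5), (26,G3,11)
Step 2: Sum ranks within each group.
R_1 = 23 (n_1 = 4)
R_2 = 25.5 (n_2 = 4)
R_3 = 17.5 (n_3 = 3)
Step 3: H = 12/(N(N+1)) * sum(R_i^2/n_i) - 3(N+1)
     = 12/(11*12) * (23^2/4 + 25.5^2/4 + 17.5^2/3) - 3*12
     = 0.090909 * 396.896 - 36
     = 0.081439.
Step 4: Ties present; correction factor C = 1 - 12/(11^3 - 11) = 0.990909. Corrected H = 0.081439 / 0.990909 = 0.082187.
Step 5: Under H0, H ~ chi^2(2); p-value = 0.959740.
Step 6: alpha = 0.1. fail to reject H0.

H = 0.0822, df = 2, p = 0.959740, fail to reject H0.


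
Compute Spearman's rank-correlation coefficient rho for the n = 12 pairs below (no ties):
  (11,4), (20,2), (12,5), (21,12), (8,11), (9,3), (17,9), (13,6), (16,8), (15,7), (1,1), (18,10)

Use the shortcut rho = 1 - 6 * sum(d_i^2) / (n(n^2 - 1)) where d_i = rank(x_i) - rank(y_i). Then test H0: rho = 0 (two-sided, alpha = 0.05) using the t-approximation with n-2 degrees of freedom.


Step 1: Rank x and y separately (midranks; no ties here).
rank(x): 11->4, 20->11, 12->5, 21->12, 8->2, 9->3, 17->9, 13->6, 16->8, 15->7, 1->1, 18->10
rank(y): 4->4, 2->2, 5->5, 12->12, 11->11, 3->3, 9->9, 6->6, 8->8, 7->7, 1->1, 10->10
Step 2: d_i = R_x(i) - R_y(i); compute d_i^2.
  (4-4)^2=0, (11-2)^2=81, (5-5)^2=0, (12-12)^2=0, (2-11)^2=81, (3-3)^2=0, (9-9)^2=0, (6-6)^2=0, (8-8)^2=0, (7-7)^2=0, (1-1)^2=0, (10-10)^2=0
sum(d^2) = 162.
Step 3: rho = 1 - 6*162 / (12*(12^2 - 1)) = 1 - 972/1716 = 0.433566.
Step 4: Under H0, t = rho * sqrt((n-2)/(1-rho^2)) = 1.5215 ~ t(10).
Step 5: Two-sided p-value from the t-distribution with 10 df = 0.159106.
Step 6: alpha = 0.05. fail to reject H0.

rho = 0.4336, p = 0.159106, fail to reject H0 at alpha = 0.05.


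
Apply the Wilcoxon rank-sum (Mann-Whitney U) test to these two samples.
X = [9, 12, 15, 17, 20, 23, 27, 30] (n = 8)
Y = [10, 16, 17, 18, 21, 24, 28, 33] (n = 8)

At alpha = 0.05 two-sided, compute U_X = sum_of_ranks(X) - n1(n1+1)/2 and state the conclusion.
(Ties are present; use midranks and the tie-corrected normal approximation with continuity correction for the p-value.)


Step 1: Combine and sort all 16 observations; assign midranks.
sorted (value, group): (9,X), (10,Y), (12,X), (15,X), (16,Y), (17,X), (17,Y), (18,Y), (20,X), (21,Y), (23,X), (24,Y), (27,X), (28,Y), (30,X), (33,Y)
ranks: 9->1, 10->2, 12->3, 15->4, 16->5, 17->6.5, 17->6.5, 18->8, 20->9, 21->10, 23->11, 24->12, 27->13, 28->14, 30->15, 33->16
Step 2: Rank sum for X: R1 = 1 + 3 + 4 + 6.5 + 9 + 11 + 13 + 15 = 62.5.
Step 3: U_X = R1 - n1(n1+1)/2 = 62.5 - 8*9/2 = 62.5 - 36 = 26.5.
       U_Y = n1*n2 - U_X = 64 - 26.5 = 37.5.
Step 4: Ties are present, so use the tie-corrected normal approximation (with continuity correction) for the p-value.
Step 5: p-value = 0.599242; compare to alpha = 0.05. fail to reject H0.

U_X = 26.5, p = 0.599242, fail to reject H0 at alpha = 0.05.


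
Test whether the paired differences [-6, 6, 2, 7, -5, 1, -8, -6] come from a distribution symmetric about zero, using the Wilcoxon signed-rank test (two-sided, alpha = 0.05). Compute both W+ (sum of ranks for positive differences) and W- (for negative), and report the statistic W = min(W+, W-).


Step 1: Drop any zero differences (none here) and take |d_i|.
|d| = [6, 6, 2, 7, 5, 1, 8, 6]
Step 2: Midrank |d_i| (ties get averaged ranks).
ranks: |6|->5, |6|->5, |2|->2, |7|->7, |5|->3, |1|->1, |8|->8, |6|->5
Step 3: Attach original signs; sum ranks with positive sign and with negative sign.
W+ = 5 + 2 + 7 + 1 = 15
W- = 5 + 3 + 8 + 5 = 21
(Check: W+ + W- = 36 should equal n(n+1)/2 = 36.)
Step 4: Test statistic W = min(W+, W-) = 15.
Step 5: Ties in |d|, so use the tie-corrected normal approximation.
        E[W] = n(n+1)/4 = 8*9/4 = 18.
        Tie groups: |d|=6 (t=3); sum(t^3 - t) = 24.
        Var[W] = n(n+1)(2n+1)/24 - sum(t^3-t)/48 = 1224/24 - 24/48 = 50.5.
        z = (W - E[W]) / sqrt(Var[W]) = (15 - 18) / 7.1063 = -0.4222.
        Two-sided p = 2*Phi(z) = 0.672909.
Step 6: alpha = 0.05. fail to reject H0.

W+ = 15, W- = 21, W = min = 15, p = 0.672909, fail to reject H0.


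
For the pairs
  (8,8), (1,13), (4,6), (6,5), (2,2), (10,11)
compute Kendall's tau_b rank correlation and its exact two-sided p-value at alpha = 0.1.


Step 1: Enumerate the 15 unordered pairs (i,j) with i<j and classify each by sign(x_j-x_i) * sign(y_j-y_i).
  (1,2):dx=-7,dy=+5->D; (1,3):dx=-4,dy=-2->C; (1,4):dx=-2,dy=-3->C; (1,5):dx=-6,dy=-6->C
  (1,6):dx=+2,dy=+3->C; (2,3):dx=+3,dy=-7->D; (2,4):dx=+5,dy=-8->D; (2,5):dx=+1,dy=-11->D
  (2,6):dx=+9,dy=-2->D; (3,4):dx=+2,dy=-1->D; (3,5):dx=-2,dy=-4->C; (3,6):dx=+6,dy=+5->C
  (4,5):dx=-4,dy=-3->C; (4,6):dx=+4,dy=+6->C; (5,6):dx=+8,dy=+9->C
Step 2: C = 9, D = 6, total pairs = 15.
Step 3: tau = (C - D)/(n(n-1)/2) = (9 - 6)/15 = 0.200000.
Step 4: Exact two-sided p-value (enumerate n! = 720 permutations of y under H0): p = 0.719444.
Step 5: alpha = 0.1. fail to reject H0.

tau_b = 0.2000 (C=9, D=6), p = 0.719444, fail to reject H0.


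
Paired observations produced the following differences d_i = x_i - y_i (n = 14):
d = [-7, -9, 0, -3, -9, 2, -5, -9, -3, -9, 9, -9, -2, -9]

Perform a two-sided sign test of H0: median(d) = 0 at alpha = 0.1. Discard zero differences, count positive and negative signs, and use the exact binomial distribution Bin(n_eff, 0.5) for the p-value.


Step 1: Discard zero differences. Original n = 14; n_eff = number of nonzero differences = 13.
Nonzero differences (with sign): -7, -9, -3, -9, +2, -5, -9, -3, -9, +9, -9, -2, -9
Step 2: Count signs: positive = 2, negative = 11.
Step 3: Under H0: P(positive) = 0.5, so the number of positives S ~ Bin(13, 0.5).
Step 4: Two-sided exact p-value = sum of Bin(13,0.5) probabilities at or below the observed probability = 0.022461.
Step 5: alpha = 0.1. reject H0.

n_eff = 13, pos = 2, neg = 11, p = 0.022461, reject H0.


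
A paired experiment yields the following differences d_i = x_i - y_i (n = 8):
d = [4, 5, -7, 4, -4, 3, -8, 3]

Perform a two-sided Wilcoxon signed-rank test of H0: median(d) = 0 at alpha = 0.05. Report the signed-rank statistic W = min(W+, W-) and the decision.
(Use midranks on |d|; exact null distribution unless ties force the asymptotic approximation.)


Step 1: Drop any zero differences (none here) and take |d_i|.
|d| = [4, 5, 7, 4, 4, 3, 8, 3]
Step 2: Midrank |d_i| (ties get averaged ranks).
ranks: |4|->4, |5|->6, |7|->7, |4|->4, |4|->4, |3|->1.5, |8|->8, |3|->1.5
Step 3: Attach original signs; sum ranks with positive sign and with negative sign.
W+ = 4 + 6 + 4 + 1.5 + 1.5 = 17
W- = 7 + 4 + 8 = 19
(Check: W+ + W- = 36 should equal n(n+1)/2 = 36.)
Step 4: Test statistic W = min(W+, W-) = 17.
Step 5: Ties in |d|, so use the tie-corrected normal approximation.
        E[W] = n(n+1)/4 = 8*9/4 = 18.
        Tie groups: |d|=3 (t=2), |d|=4 (t=3); sum(t^3 - t) = 30.
        Var[W] = n(n+1)(2n+1)/24 - sum(t^3-t)/48 = 1224/24 - 30/48 = 50.375.
        z = (W - E[W]) / sqrt(Var[W]) = (17 - 18) / 7.0975 = -0.1409.
        Two-sided p = 2*Phi(z) = 0.887954.
Step 6: alpha = 0.05. fail to reject H0.

W+ = 17, W- = 19, W = min = 17, p = 0.887954, fail to reject H0.


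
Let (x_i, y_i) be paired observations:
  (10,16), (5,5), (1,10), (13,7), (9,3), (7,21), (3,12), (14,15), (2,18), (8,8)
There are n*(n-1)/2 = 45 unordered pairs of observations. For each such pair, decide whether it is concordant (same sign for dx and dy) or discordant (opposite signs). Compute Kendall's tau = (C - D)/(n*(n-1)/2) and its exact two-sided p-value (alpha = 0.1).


Step 1: Enumerate the 45 unordered pairs (i,j) with i<j and classify each by sign(x_j-x_i) * sign(y_j-y_i).
  (1,2):dx=-5,dy=-11->C; (1,3):dx=-9,dy=-6->C; (1,4):dx=+3,dy=-9->D; (1,5):dx=-1,dy=-13->C
  (1,6):dx=-3,dy=+5->D; (1,7):dx=-7,dy=-4->C; (1,8):dx=+4,dy=-1->D; (1,9):dx=-8,dy=+2->D
  (1,10):dx=-2,dy=-8->C; (2,3):dx=-4,dy=+5->D; (2,4):dx=+8,dy=+2->C; (2,5):dx=+4,dy=-2->D
  (2,6):dx=+2,dy=+16->C; (2,7):dx=-2,dy=+7->D; (2,8):dx=+9,dy=+10->C; (2,9):dx=-3,dy=+13->D
  (2,10):dx=+3,dy=+3->C; (3,4):dx=+12,dy=-3->D; (3,5):dx=+8,dy=-7->D; (3,6):dx=+6,dy=+11->C
  (3,7):dx=+2,dy=+2->C; (3,8):dx=+13,dy=+5->C; (3,9):dx=+1,dy=+8->C; (3,10):dx=+7,dy=-2->D
  (4,5):dx=-4,dy=-4->C; (4,6):dx=-6,dy=+14->D; (4,7):dx=-10,dy=+5->D; (4,8):dx=+1,dy=+8->C
  (4,9):dx=-11,dy=+11->D; (4,10):dx=-5,dy=+1->D; (5,6):dx=-2,dy=+18->D; (5,7):dx=-6,dy=+9->D
  (5,8):dx=+5,dy=+12->C; (5,9):dx=-7,dy=+15->D; (5,10):dx=-1,dy=+5->D; (6,7):dx=-4,dy=-9->C
  (6,8):dx=+7,dy=-6->D; (6,9):dx=-5,dy=-3->C; (6,10):dx=+1,dy=-13->D; (7,8):dx=+11,dy=+3->C
  (7,9):dx=-1,dy=+6->D; (7,10):dx=+5,dy=-4->D; (8,9):dx=-12,dy=+3->D; (8,10):dx=-6,dy=-7->C
  (9,10):dx=+6,dy=-10->D
Step 2: C = 20, D = 25, total pairs = 45.
Step 3: tau = (C - D)/(n(n-1)/2) = (20 - 25)/45 = -0.111111.
Step 4: Exact two-sided p-value (enumerate n! = 3628800 permutations of y under H0): p = 0.727490.
Step 5: alpha = 0.1. fail to reject H0.

tau_b = -0.1111 (C=20, D=25), p = 0.727490, fail to reject H0.


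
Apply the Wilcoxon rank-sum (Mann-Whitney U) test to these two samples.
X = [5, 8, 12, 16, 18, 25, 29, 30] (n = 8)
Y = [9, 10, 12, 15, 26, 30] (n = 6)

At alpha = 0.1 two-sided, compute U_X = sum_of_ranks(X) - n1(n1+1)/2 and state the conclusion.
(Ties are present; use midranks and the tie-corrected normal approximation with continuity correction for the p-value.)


Step 1: Combine and sort all 14 observations; assign midranks.
sorted (value, group): (5,X), (8,X), (9,Y), (10,Y), (12,X), (12,Y), (15,Y), (16,X), (18,X), (25,X), (26,Y), (29,X), (30,X), (30,Y)
ranks: 5->1, 8->2, 9->3, 10->4, 12->5.5, 12->5.5, 15->7, 16->8, 18->9, 25->10, 26->11, 29->12, 30->13.5, 30->13.5
Step 2: Rank sum for X: R1 = 1 + 2 + 5.5 + 8 + 9 + 10 + 12 + 13.5 = 61.
Step 3: U_X = R1 - n1(n1+1)/2 = 61 - 8*9/2 = 61 - 36 = 25.
       U_Y = n1*n2 - U_X = 48 - 25 = 23.
Step 4: Ties are present, so use the tie-corrected normal approximation (with continuity correction) for the p-value.
Step 5: p-value = 0.948419; compare to alpha = 0.1. fail to reject H0.

U_X = 25, p = 0.948419, fail to reject H0 at alpha = 0.1.


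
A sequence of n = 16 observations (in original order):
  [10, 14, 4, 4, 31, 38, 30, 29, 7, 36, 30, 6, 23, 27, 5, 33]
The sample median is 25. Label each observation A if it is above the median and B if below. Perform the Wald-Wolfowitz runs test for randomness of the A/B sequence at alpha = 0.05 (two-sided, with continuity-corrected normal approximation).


Step 1: Compute median = 25; label A = above, B = below.
Labels in order: BBBBAAAABAABBABA  (n_A = 8, n_B = 8)
Step 2: Count runs R = 8.
Step 3: Under H0 (random ordering), E[R] = 2*n_A*n_B/(n_A+n_B) + 1 = 2*8*8/16 + 1 = 9.0000.
        Var[R] = 2*n_A*n_B*(2*n_A*n_B - n_A - n_B) / ((n_A+n_B)^2 * (n_A+n_B-1)) = 14336/3840 = 3.7333.
        SD[R] = 1.9322.
Step 4: Continuity-corrected z = (R + 0.5 - E[R]) / SD[R] = (8 + 0.5 - 9.0000) / 1.9322 = -0.2588.
Step 5: Two-sided p-value via normal approximation = 2*(1 - Phi(|z|)) = 0.795809.
Step 6: alpha = 0.05. fail to reject H0.

R = 8, z = -0.2588, p = 0.795809, fail to reject H0.


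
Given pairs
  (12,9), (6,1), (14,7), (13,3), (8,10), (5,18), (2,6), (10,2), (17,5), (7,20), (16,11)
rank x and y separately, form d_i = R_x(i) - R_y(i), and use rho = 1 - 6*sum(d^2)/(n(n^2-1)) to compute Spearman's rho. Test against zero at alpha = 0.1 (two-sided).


Step 1: Rank x and y separately (midranks; no ties here).
rank(x): 12->7, 6->3, 14->9, 13->8, 8->5, 5->2, 2->1, 10->6, 17->11, 7->4, 16->10
rank(y): 9->7, 1->1, 7->6, 3->3, 10->8, 18->10, 6->5, 2->2, 5->4, 20->11, 11->9
Step 2: d_i = R_x(i) - R_y(i); compute d_i^2.
  (7-7)^2=0, (3-1)^2=4, (9-6)^2=9, (8-3)^2=25, (5-8)^2=9, (2-10)^2=64, (1-5)^2=16, (6-2)^2=16, (11-4)^2=49, (4-11)^2=49, (10-9)^2=1
sum(d^2) = 242.
Step 3: rho = 1 - 6*242 / (11*(11^2 - 1)) = 1 - 1452/1320 = -0.100000.
Step 4: Under H0, t = rho * sqrt((n-2)/(1-rho^2)) = -0.3015 ~ t(9).
Step 5: Two-sided p-value from the t-distribution with 9 df = 0.769875.
Step 6: alpha = 0.1. fail to reject H0.

rho = -0.1000, p = 0.769875, fail to reject H0 at alpha = 0.1.


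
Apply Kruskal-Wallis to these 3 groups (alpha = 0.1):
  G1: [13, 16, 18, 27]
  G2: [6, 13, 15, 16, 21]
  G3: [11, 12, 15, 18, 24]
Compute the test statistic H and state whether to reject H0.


Step 1: Combine all N = 14 observations and assign midranks.
sorted (value, group, rank): (6,G2,1), (11,G3,2), (12,G3,3), (13,G1,4.5), (13,G2,4.5), (15,G2,6.5), (15,G3,6.5), (16,G1,8.5), (16,G2,8.5), (18,G1,10.5), (18,G3,10.5), (21,G2,12), (24,G3,13), (27,G1,14)
Step 2: Sum ranks within each group.
R_1 = 37.5 (n_1 = 4)
R_2 = 32.5 (n_2 = 5)
R_3 = 35 (n_3 = 5)
Step 3: H = 12/(N(N+1)) * sum(R_i^2/n_i) - 3(N+1)
     = 12/(14*15) * (37.5^2/4 + 32.5^2/5 + 35^2/5) - 3*15
     = 0.057143 * 807.812 - 45
     = 1.160714.
Step 4: Ties present; correction factor C = 1 - 24/(14^3 - 14) = 0.991209. Corrected H = 1.160714 / 0.991209 = 1.171009.
Step 5: Under H0, H ~ chi^2(2); p-value = 0.556825.
Step 6: alpha = 0.1. fail to reject H0.

H = 1.1710, df = 2, p = 0.556825, fail to reject H0.


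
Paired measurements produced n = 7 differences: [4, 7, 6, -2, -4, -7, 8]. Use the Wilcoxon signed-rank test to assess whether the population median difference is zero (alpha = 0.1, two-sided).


Step 1: Drop any zero differences (none here) and take |d_i|.
|d| = [4, 7, 6, 2, 4, 7, 8]
Step 2: Midrank |d_i| (ties get averaged ranks).
ranks: |4|->2.5, |7|->5.5, |6|->4, |2|->1, |4|->2.5, |7|->5.5, |8|->7
Step 3: Attach original signs; sum ranks with positive sign and with negative sign.
W+ = 2.5 + 5.5 + 4 + 7 = 19
W- = 1 + 2.5 + 5.5 = 9
(Check: W+ + W- = 28 should equal n(n+1)/2 = 28.)
Step 4: Test statistic W = min(W+, W-) = 9.
Step 5: Ties in |d|, so use the tie-corrected normal approximation.
        E[W] = n(n+1)/4 = 7*8/4 = 14.
        Tie groups: |d|=4 (t=2), |d|=7 (t=2); sum(t^3 - t) = 12.
        Var[W] = n(n+1)(2n+1)/24 - sum(t^3-t)/48 = 840/24 - 12/48 = 34.75.
        z = (W - E[W]) / sqrt(Var[W]) = (9 - 14) / 5.8949 = -0.8482.
        Two-sided p = 2*Phi(z) = 0.396333.
Step 6: alpha = 0.1. fail to reject H0.

W+ = 19, W- = 9, W = min = 9, p = 0.396333, fail to reject H0.


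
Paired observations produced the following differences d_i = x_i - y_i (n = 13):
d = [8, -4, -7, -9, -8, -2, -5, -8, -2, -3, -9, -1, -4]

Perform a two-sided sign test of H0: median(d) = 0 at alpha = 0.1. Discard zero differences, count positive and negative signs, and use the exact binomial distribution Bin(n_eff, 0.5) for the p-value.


Step 1: Discard zero differences. Original n = 13; n_eff = number of nonzero differences = 13.
Nonzero differences (with sign): +8, -4, -7, -9, -8, -2, -5, -8, -2, -3, -9, -1, -4
Step 2: Count signs: positive = 1, negative = 12.
Step 3: Under H0: P(positive) = 0.5, so the number of positives S ~ Bin(13, 0.5).
Step 4: Two-sided exact p-value = sum of Bin(13,0.5) probabilities at or below the observed probability = 0.003418.
Step 5: alpha = 0.1. reject H0.

n_eff = 13, pos = 1, neg = 12, p = 0.003418, reject H0.


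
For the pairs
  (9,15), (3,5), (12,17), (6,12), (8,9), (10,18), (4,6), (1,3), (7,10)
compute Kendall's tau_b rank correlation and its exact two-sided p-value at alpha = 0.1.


Step 1: Enumerate the 36 unordered pairs (i,j) with i<j and classify each by sign(x_j-x_i) * sign(y_j-y_i).
  (1,2):dx=-6,dy=-10->C; (1,3):dx=+3,dy=+2->C; (1,4):dx=-3,dy=-3->C; (1,5):dx=-1,dy=-6->C
  (1,6):dx=+1,dy=+3->C; (1,7):dx=-5,dy=-9->C; (1,8):dx=-8,dy=-12->C; (1,9):dx=-2,dy=-5->C
  (2,3):dx=+9,dy=+12->C; (2,4):dx=+3,dy=+7->C; (2,5):dx=+5,dy=+4->C; (2,6):dx=+7,dy=+13->C
  (2,7):dx=+1,dy=+1->C; (2,8):dx=-2,dy=-2->C; (2,9):dx=+4,dy=+5->C; (3,4):dx=-6,dy=-5->C
  (3,5):dx=-4,dy=-8->C; (3,6):dx=-2,dy=+1->D; (3,7):dx=-8,dy=-11->C; (3,8):dx=-11,dy=-14->C
  (3,9):dx=-5,dy=-7->C; (4,5):dx=+2,dy=-3->D; (4,6):dx=+4,dy=+6->C; (4,7):dx=-2,dy=-6->C
  (4,8):dx=-5,dy=-9->C; (4,9):dx=+1,dy=-2->D; (5,6):dx=+2,dy=+9->C; (5,7):dx=-4,dy=-3->C
  (5,8):dx=-7,dy=-6->C; (5,9):dx=-1,dy=+1->D; (6,7):dx=-6,dy=-12->C; (6,8):dx=-9,dy=-15->C
  (6,9):dx=-3,dy=-8->C; (7,8):dx=-3,dy=-3->C; (7,9):dx=+3,dy=+4->C; (8,9):dx=+6,dy=+7->C
Step 2: C = 32, D = 4, total pairs = 36.
Step 3: tau = (C - D)/(n(n-1)/2) = (32 - 4)/36 = 0.777778.
Step 4: Exact two-sided p-value (enumerate n! = 362880 permutations of y under H0): p = 0.002425.
Step 5: alpha = 0.1. reject H0.

tau_b = 0.7778 (C=32, D=4), p = 0.002425, reject H0.


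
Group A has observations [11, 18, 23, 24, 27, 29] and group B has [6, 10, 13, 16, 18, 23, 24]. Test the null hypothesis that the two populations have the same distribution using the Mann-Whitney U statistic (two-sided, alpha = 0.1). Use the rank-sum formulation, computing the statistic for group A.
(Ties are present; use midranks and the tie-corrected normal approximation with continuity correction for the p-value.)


Step 1: Combine and sort all 13 observations; assign midranks.
sorted (value, group): (6,Y), (10,Y), (11,X), (13,Y), (16,Y), (18,X), (18,Y), (23,X), (23,Y), (24,X), (24,Y), (27,X), (29,X)
ranks: 6->1, 10->2, 11->3, 13->4, 16->5, 18->6.5, 18->6.5, 23->8.5, 23->8.5, 24->10.5, 24->10.5, 27->12, 29->13
Step 2: Rank sum for X: R1 = 3 + 6.5 + 8.5 + 10.5 + 12 + 13 = 53.5.
Step 3: U_X = R1 - n1(n1+1)/2 = 53.5 - 6*7/2 = 53.5 - 21 = 32.5.
       U_Y = n1*n2 - U_X = 42 - 32.5 = 9.5.
Step 4: Ties are present, so use the tie-corrected normal approximation (with continuity correction) for the p-value.
Step 5: p-value = 0.114578; compare to alpha = 0.1. fail to reject H0.

U_X = 32.5, p = 0.114578, fail to reject H0 at alpha = 0.1.


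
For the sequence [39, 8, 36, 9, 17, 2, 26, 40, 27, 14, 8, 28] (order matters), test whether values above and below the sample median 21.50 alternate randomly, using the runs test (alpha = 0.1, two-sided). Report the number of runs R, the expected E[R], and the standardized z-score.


Step 1: Compute median = 21.50; label A = above, B = below.
Labels in order: ABABBBAAABBA  (n_A = 6, n_B = 6)
Step 2: Count runs R = 7.
Step 3: Under H0 (random ordering), E[R] = 2*n_A*n_B/(n_A+n_B) + 1 = 2*6*6/12 + 1 = 7.0000.
        Var[R] = 2*n_A*n_B*(2*n_A*n_B - n_A - n_B) / ((n_A+n_B)^2 * (n_A+n_B-1)) = 4320/1584 = 2.7273.
        SD[R] = 1.6514.
Step 4: R = E[R], so z = 0 with no continuity correction.
Step 5: Two-sided p-value via normal approximation = 2*(1 - Phi(|z|)) = 1.000000.
Step 6: alpha = 0.1. fail to reject H0.

R = 7, z = 0.0000, p = 1.000000, fail to reject H0.


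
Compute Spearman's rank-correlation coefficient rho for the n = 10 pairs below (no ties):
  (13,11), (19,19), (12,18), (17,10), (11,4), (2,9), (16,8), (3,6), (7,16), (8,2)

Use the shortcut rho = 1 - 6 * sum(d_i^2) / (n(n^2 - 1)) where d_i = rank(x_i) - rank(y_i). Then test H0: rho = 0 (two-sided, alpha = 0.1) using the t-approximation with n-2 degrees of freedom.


Step 1: Rank x and y separately (midranks; no ties here).
rank(x): 13->7, 19->10, 12->6, 17->9, 11->5, 2->1, 16->8, 3->2, 7->3, 8->4
rank(y): 11->7, 19->10, 18->9, 10->6, 4->2, 9->5, 8->4, 6->3, 16->8, 2->1
Step 2: d_i = R_x(i) - R_y(i); compute d_i^2.
  (7-7)^2=0, (10-10)^2=0, (6-9)^2=9, (9-6)^2=9, (5-2)^2=9, (1-5)^2=16, (8-4)^2=16, (2-3)^2=1, (3-8)^2=25, (4-1)^2=9
sum(d^2) = 94.
Step 3: rho = 1 - 6*94 / (10*(10^2 - 1)) = 1 - 564/990 = 0.430303.
Step 4: Under H0, t = rho * sqrt((n-2)/(1-rho^2)) = 1.3483 ~ t(8).
Step 5: Two-sided p-value from the t-distribution with 8 df = 0.214492.
Step 6: alpha = 0.1. fail to reject H0.

rho = 0.4303, p = 0.214492, fail to reject H0 at alpha = 0.1.


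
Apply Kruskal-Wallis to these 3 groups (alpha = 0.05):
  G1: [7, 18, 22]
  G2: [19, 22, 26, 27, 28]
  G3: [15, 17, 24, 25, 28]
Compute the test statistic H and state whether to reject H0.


Step 1: Combine all N = 13 observations and assign midranks.
sorted (value, group, rank): (7,G1,1), (15,G3,2), (17,G3,3), (18,G1,4), (19,G2,5), (22,G1,6.5), (22,G2,6.5), (24,G3,8), (25,G3,9), (26,G2,10), (27,G2,11), (28,G2,12.5), (28,G3,12.5)
Step 2: Sum ranks within each group.
R_1 = 11.5 (n_1 = 3)
R_2 = 45 (n_2 = 5)
R_3 = 34.5 (n_3 = 5)
Step 3: H = 12/(N(N+1)) * sum(R_i^2/n_i) - 3(N+1)
     = 12/(13*14) * (11.5^2/3 + 45^2/5 + 34.5^2/5) - 3*14
     = 0.065934 * 687.133 - 42
     = 3.305495.
Step 4: Ties present; correction factor C = 1 - 12/(13^3 - 13) = 0.994505. Corrected H = 3.305495 / 0.994505 = 3.323757.
Step 5: Under H0, H ~ chi^2(2); p-value = 0.189782.
Step 6: alpha = 0.05. fail to reject H0.

H = 3.3238, df = 2, p = 0.189782, fail to reject H0.


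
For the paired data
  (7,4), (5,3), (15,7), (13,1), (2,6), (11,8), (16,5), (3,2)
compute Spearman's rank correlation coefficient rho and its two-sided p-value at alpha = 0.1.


Step 1: Rank x and y separately (midranks; no ties here).
rank(x): 7->4, 5->3, 15->7, 13->6, 2->1, 11->5, 16->8, 3->2
rank(y): 4->4, 3->3, 7->7, 1->1, 6->6, 8->8, 5->5, 2->2
Step 2: d_i = R_x(i) - R_y(i); compute d_i^2.
  (4-4)^2=0, (3-3)^2=0, (7-7)^2=0, (6-1)^2=25, (1-6)^2=25, (5-8)^2=9, (8-5)^2=9, (2-2)^2=0
sum(d^2) = 68.
Step 3: rho = 1 - 6*68 / (8*(8^2 - 1)) = 1 - 408/504 = 0.190476.
Step 4: Under H0, t = rho * sqrt((n-2)/(1-rho^2)) = 0.4753 ~ t(6).
Step 5: Two-sided p-value from the t-distribution with 6 df = 0.651401.
Step 6: alpha = 0.1. fail to reject H0.

rho = 0.1905, p = 0.651401, fail to reject H0 at alpha = 0.1.


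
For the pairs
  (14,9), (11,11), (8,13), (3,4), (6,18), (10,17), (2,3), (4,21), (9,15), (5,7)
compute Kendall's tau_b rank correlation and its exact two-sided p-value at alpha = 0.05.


Step 1: Enumerate the 45 unordered pairs (i,j) with i<j and classify each by sign(x_j-x_i) * sign(y_j-y_i).
  (1,2):dx=-3,dy=+2->D; (1,3):dx=-6,dy=+4->D; (1,4):dx=-11,dy=-5->C; (1,5):dx=-8,dy=+9->D
  (1,6):dx=-4,dy=+8->D; (1,7):dx=-12,dy=-6->C; (1,8):dx=-10,dy=+12->D; (1,9):dx=-5,dy=+6->D
  (1,10):dx=-9,dy=-2->C; (2,3):dx=-3,dy=+2->D; (2,4):dx=-8,dy=-7->C; (2,5):dx=-5,dy=+7->D
  (2,6):dx=-1,dy=+6->D; (2,7):dx=-9,dy=-8->C; (2,8):dx=-7,dy=+10->D; (2,9):dx=-2,dy=+4->D
  (2,10):dx=-6,dy=-4->C; (3,4):dx=-5,dy=-9->C; (3,5):dx=-2,dy=+5->D; (3,6):dx=+2,dy=+4->C
  (3,7):dx=-6,dy=-10->C; (3,8):dx=-4,dy=+8->D; (3,9):dx=+1,dy=+2->C; (3,10):dx=-3,dy=-6->C
  (4,5):dx=+3,dy=+14->C; (4,6):dx=+7,dy=+13->C; (4,7):dx=-1,dy=-1->C; (4,8):dx=+1,dy=+17->C
  (4,9):dx=+6,dy=+11->C; (4,10):dx=+2,dy=+3->C; (5,6):dx=+4,dy=-1->D; (5,7):dx=-4,dy=-15->C
  (5,8):dx=-2,dy=+3->D; (5,9):dx=+3,dy=-3->D; (5,10):dx=-1,dy=-11->C; (6,7):dx=-8,dy=-14->C
  (6,8):dx=-6,dy=+4->D; (6,9):dx=-1,dy=-2->C; (6,10):dx=-5,dy=-10->C; (7,8):dx=+2,dy=+18->C
  (7,9):dx=+7,dy=+12->C; (7,10):dx=+3,dy=+4->C; (8,9):dx=+5,dy=-6->D; (8,10):dx=+1,dy=-14->D
  (9,10):dx=-4,dy=-8->C
Step 2: C = 26, D = 19, total pairs = 45.
Step 3: tau = (C - D)/(n(n-1)/2) = (26 - 19)/45 = 0.155556.
Step 4: Exact two-sided p-value (enumerate n! = 3628800 permutations of y under H0): p = 0.600654.
Step 5: alpha = 0.05. fail to reject H0.

tau_b = 0.1556 (C=26, D=19), p = 0.600654, fail to reject H0.


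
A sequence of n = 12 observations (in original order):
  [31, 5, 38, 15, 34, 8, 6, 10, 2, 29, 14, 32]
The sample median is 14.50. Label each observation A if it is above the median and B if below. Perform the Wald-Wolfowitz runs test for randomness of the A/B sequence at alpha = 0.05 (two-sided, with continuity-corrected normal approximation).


Step 1: Compute median = 14.50; label A = above, B = below.
Labels in order: ABAAABBBBABA  (n_A = 6, n_B = 6)
Step 2: Count runs R = 7.
Step 3: Under H0 (random ordering), E[R] = 2*n_A*n_B/(n_A+n_B) + 1 = 2*6*6/12 + 1 = 7.0000.
        Var[R] = 2*n_A*n_B*(2*n_A*n_B - n_A - n_B) / ((n_A+n_B)^2 * (n_A+n_B-1)) = 4320/1584 = 2.7273.
        SD[R] = 1.6514.
Step 4: R = E[R], so z = 0 with no continuity correction.
Step 5: Two-sided p-value via normal approximation = 2*(1 - Phi(|z|)) = 1.000000.
Step 6: alpha = 0.05. fail to reject H0.

R = 7, z = 0.0000, p = 1.000000, fail to reject H0.


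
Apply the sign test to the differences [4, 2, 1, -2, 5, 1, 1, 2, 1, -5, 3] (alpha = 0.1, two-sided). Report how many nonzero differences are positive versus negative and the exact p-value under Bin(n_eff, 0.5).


Step 1: Discard zero differences. Original n = 11; n_eff = number of nonzero differences = 11.
Nonzero differences (with sign): +4, +2, +1, -2, +5, +1, +1, +2, +1, -5, +3
Step 2: Count signs: positive = 9, negative = 2.
Step 3: Under H0: P(positive) = 0.5, so the number of positives S ~ Bin(11, 0.5).
Step 4: Two-sided exact p-value = sum of Bin(11,0.5) probabilities at or below the observed probability = 0.065430.
Step 5: alpha = 0.1. reject H0.

n_eff = 11, pos = 9, neg = 2, p = 0.065430, reject H0.


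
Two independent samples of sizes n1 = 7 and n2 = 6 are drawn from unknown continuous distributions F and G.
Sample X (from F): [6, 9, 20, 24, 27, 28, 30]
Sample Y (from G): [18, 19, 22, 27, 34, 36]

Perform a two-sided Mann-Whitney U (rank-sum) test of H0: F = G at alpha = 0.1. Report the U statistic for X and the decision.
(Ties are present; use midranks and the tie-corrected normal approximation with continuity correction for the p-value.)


Step 1: Combine and sort all 13 observations; assign midranks.
sorted (value, group): (6,X), (9,X), (18,Y), (19,Y), (20,X), (22,Y), (24,X), (27,X), (27,Y), (28,X), (30,X), (34,Y), (36,Y)
ranks: 6->1, 9->2, 18->3, 19->4, 20->5, 22->6, 24->7, 27->8.5, 27->8.5, 28->10, 30->11, 34->12, 36->13
Step 2: Rank sum for X: R1 = 1 + 2 + 5 + 7 + 8.5 + 10 + 11 = 44.5.
Step 3: U_X = R1 - n1(n1+1)/2 = 44.5 - 7*8/2 = 44.5 - 28 = 16.5.
       U_Y = n1*n2 - U_X = 42 - 16.5 = 25.5.
Step 4: Ties are present, so use the tie-corrected normal approximation (with continuity correction) for the p-value.
Step 5: p-value = 0.567176; compare to alpha = 0.1. fail to reject H0.

U_X = 16.5, p = 0.567176, fail to reject H0 at alpha = 0.1.


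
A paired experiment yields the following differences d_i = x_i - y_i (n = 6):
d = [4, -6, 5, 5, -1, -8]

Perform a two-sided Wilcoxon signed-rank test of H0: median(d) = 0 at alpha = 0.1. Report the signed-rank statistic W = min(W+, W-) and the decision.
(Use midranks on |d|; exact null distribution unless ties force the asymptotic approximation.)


Step 1: Drop any zero differences (none here) and take |d_i|.
|d| = [4, 6, 5, 5, 1, 8]
Step 2: Midrank |d_i| (ties get averaged ranks).
ranks: |4|->2, |6|->5, |5|->3.5, |5|->3.5, |1|->1, |8|->6
Step 3: Attach original signs; sum ranks with positive sign and with negative sign.
W+ = 2 + 3.5 + 3.5 = 9
W- = 5 + 1 + 6 = 12
(Check: W+ + W- = 21 should equal n(n+1)/2 = 21.)
Step 4: Test statistic W = min(W+, W-) = 9.
Step 5: Ties in |d|, so use the tie-corrected normal approximation.
        E[W] = n(n+1)/4 = 6*7/4 = 10.5.
        Tie groups: |d|=5 (t=2); sum(t^3 - t) = 6.
        Var[W] = n(n+1)(2n+1)/24 - sum(t^3-t)/48 = 546/24 - 6/48 = 22.625.
        z = (W - E[W]) / sqrt(Var[W]) = (9 - 10.5) / 4.7566 = -0.3154.
        Two-sided p = 2*Phi(z) = 0.752494.
Step 6: alpha = 0.1. fail to reject H0.

W+ = 9, W- = 12, W = min = 9, p = 0.752494, fail to reject H0.


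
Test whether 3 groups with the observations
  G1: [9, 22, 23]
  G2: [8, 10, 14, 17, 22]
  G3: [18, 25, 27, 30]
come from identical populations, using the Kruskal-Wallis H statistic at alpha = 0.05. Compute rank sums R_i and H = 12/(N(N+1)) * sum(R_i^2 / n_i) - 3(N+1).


Step 1: Combine all N = 12 observations and assign midranks.
sorted (value, group, rank): (8,G2,1), (9,G1,2), (10,G2,3), (14,G2,4), (17,G2,5), (18,G3,6), (22,G1,7.5), (22,G2,7.5), (23,G1,9), (25,G3,10), (27,G3,11), (30,G3,12)
Step 2: Sum ranks within each group.
R_1 = 18.5 (n_1 = 3)
R_2 = 20.5 (n_2 = 5)
R_3 = 39 (n_3 = 4)
Step 3: H = 12/(N(N+1)) * sum(R_i^2/n_i) - 3(N+1)
     = 12/(12*13) * (18.5^2/3 + 20.5^2/5 + 39^2/4) - 3*13
     = 0.076923 * 578.383 - 39
     = 5.491026.
Step 4: Ties present; correction factor C = 1 - 6/(12^3 - 12) = 0.996503. Corrected H = 5.491026 / 0.996503 = 5.510292.
Step 5: Under H0, H ~ chi^2(2); p-value = 0.063600.
Step 6: alpha = 0.05. fail to reject H0.

H = 5.5103, df = 2, p = 0.063600, fail to reject H0.


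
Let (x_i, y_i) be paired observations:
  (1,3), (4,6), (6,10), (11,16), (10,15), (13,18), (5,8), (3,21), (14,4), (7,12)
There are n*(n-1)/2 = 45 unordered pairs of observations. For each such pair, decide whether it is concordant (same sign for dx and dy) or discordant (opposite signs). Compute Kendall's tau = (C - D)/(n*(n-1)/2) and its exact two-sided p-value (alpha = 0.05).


Step 1: Enumerate the 45 unordered pairs (i,j) with i<j and classify each by sign(x_j-x_i) * sign(y_j-y_i).
  (1,2):dx=+3,dy=+3->C; (1,3):dx=+5,dy=+7->C; (1,4):dx=+10,dy=+13->C; (1,5):dx=+9,dy=+12->C
  (1,6):dx=+12,dy=+15->C; (1,7):dx=+4,dy=+5->C; (1,8):dx=+2,dy=+18->C; (1,9):dx=+13,dy=+1->C
  (1,10):dx=+6,dy=+9->C; (2,3):dx=+2,dy=+4->C; (2,4):dx=+7,dy=+10->C; (2,5):dx=+6,dy=+9->C
  (2,6):dx=+9,dy=+12->C; (2,7):dx=+1,dy=+2->C; (2,8):dx=-1,dy=+15->D; (2,9):dx=+10,dy=-2->D
  (2,10):dx=+3,dy=+6->C; (3,4):dx=+5,dy=+6->C; (3,5):dx=+4,dy=+5->C; (3,6):dx=+7,dy=+8->C
  (3,7):dx=-1,dy=-2->C; (3,8):dx=-3,dy=+11->D; (3,9):dx=+8,dy=-6->D; (3,10):dx=+1,dy=+2->C
  (4,5):dx=-1,dy=-1->C; (4,6):dx=+2,dy=+2->C; (4,7):dx=-6,dy=-8->C; (4,8):dx=-8,dy=+5->D
  (4,9):dx=+3,dy=-12->D; (4,10):dx=-4,dy=-4->C; (5,6):dx=+3,dy=+3->C; (5,7):dx=-5,dy=-7->C
  (5,8):dx=-7,dy=+6->D; (5,9):dx=+4,dy=-11->D; (5,10):dx=-3,dy=-3->C; (6,7):dx=-8,dy=-10->C
  (6,8):dx=-10,dy=+3->D; (6,9):dx=+1,dy=-14->D; (6,10):dx=-6,dy=-6->C; (7,8):dx=-2,dy=+13->D
  (7,9):dx=+9,dy=-4->D; (7,10):dx=+2,dy=+4->C; (8,9):dx=+11,dy=-17->D; (8,10):dx=+4,dy=-9->D
  (9,10):dx=-7,dy=+8->D
Step 2: C = 30, D = 15, total pairs = 45.
Step 3: tau = (C - D)/(n(n-1)/2) = (30 - 15)/45 = 0.333333.
Step 4: Exact two-sided p-value (enumerate n! = 3628800 permutations of y under H0): p = 0.216373.
Step 5: alpha = 0.05. fail to reject H0.

tau_b = 0.3333 (C=30, D=15), p = 0.216373, fail to reject H0.


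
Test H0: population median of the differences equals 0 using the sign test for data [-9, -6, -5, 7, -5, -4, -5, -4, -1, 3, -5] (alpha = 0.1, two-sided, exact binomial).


Step 1: Discard zero differences. Original n = 11; n_eff = number of nonzero differences = 11.
Nonzero differences (with sign): -9, -6, -5, +7, -5, -4, -5, -4, -1, +3, -5
Step 2: Count signs: positive = 2, negative = 9.
Step 3: Under H0: P(positive) = 0.5, so the number of positives S ~ Bin(11, 0.5).
Step 4: Two-sided exact p-value = sum of Bin(11,0.5) probabilities at or below the observed probability = 0.065430.
Step 5: alpha = 0.1. reject H0.

n_eff = 11, pos = 2, neg = 9, p = 0.065430, reject H0.


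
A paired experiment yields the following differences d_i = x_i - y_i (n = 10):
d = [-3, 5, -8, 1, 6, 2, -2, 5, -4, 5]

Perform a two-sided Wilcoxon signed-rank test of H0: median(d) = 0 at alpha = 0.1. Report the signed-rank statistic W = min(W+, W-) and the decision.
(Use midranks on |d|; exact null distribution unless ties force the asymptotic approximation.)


Step 1: Drop any zero differences (none here) and take |d_i|.
|d| = [3, 5, 8, 1, 6, 2, 2, 5, 4, 5]
Step 2: Midrank |d_i| (ties get averaged ranks).
ranks: |3|->4, |5|->7, |8|->10, |1|->1, |6|->9, |2|->2.5, |2|->2.5, |5|->7, |4|->5, |5|->7
Step 3: Attach original signs; sum ranks with positive sign and with negative sign.
W+ = 7 + 1 + 9 + 2.5 + 7 + 7 = 33.5
W- = 4 + 10 + 2.5 + 5 = 21.5
(Check: W+ + W- = 55 should equal n(n+1)/2 = 55.)
Step 4: Test statistic W = min(W+, W-) = 21.5.
Step 5: Ties in |d|, so use the tie-corrected normal approximation.
        E[W] = n(n+1)/4 = 10*11/4 = 27.5.
        Tie groups: |d|=2 (t=2), |d|=5 (t=3); sum(t^3 - t) = 30.
        Var[W] = n(n+1)(2n+1)/24 - sum(t^3-t)/48 = 2310/24 - 30/48 = 95.625.
        z = (W - E[W]) / sqrt(Var[W]) = (21.5 - 27.5) / 9.7788 = -0.6136.
        Two-sided p = 2*Phi(z) = 0.539498.
Step 6: alpha = 0.1. fail to reject H0.

W+ = 33.5, W- = 21.5, W = min = 21.5, p = 0.539498, fail to reject H0.


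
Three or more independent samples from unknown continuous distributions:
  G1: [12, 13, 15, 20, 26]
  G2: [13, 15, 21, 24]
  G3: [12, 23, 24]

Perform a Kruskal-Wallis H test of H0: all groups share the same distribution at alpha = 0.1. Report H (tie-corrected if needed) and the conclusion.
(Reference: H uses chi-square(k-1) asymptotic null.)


Step 1: Combine all N = 12 observations and assign midranks.
sorted (value, group, rank): (12,G1,1.5), (12,G3,1.5), (13,G1,3.5), (13,G2,3.5), (15,G1,5.5), (15,G2,5.5), (20,G1,7), (21,G2,8), (23,G3,9), (24,G2,10.5), (24,G3,10.5), (26,G1,12)
Step 2: Sum ranks within each group.
R_1 = 29.5 (n_1 = 5)
R_2 = 27.5 (n_2 = 4)
R_3 = 21 (n_3 = 3)
Step 3: H = 12/(N(N+1)) * sum(R_i^2/n_i) - 3(N+1)
     = 12/(12*13) * (29.5^2/5 + 27.5^2/4 + 21^2/3) - 3*13
     = 0.076923 * 510.113 - 39
     = 0.239423.
Step 4: Ties present; correction factor C = 1 - 24/(12^3 - 12) = 0.986014. Corrected H = 0.239423 / 0.986014 = 0.242819.
Step 5: Under H0, H ~ chi^2(2); p-value = 0.885671.
Step 6: alpha = 0.1. fail to reject H0.

H = 0.2428, df = 2, p = 0.885671, fail to reject H0.


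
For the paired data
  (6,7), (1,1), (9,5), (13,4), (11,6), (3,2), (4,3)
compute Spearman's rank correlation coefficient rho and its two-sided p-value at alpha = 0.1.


Step 1: Rank x and y separately (midranks; no ties here).
rank(x): 6->4, 1->1, 9->5, 13->7, 11->6, 3->2, 4->3
rank(y): 7->7, 1->1, 5->5, 4->4, 6->6, 2->2, 3->3
Step 2: d_i = R_x(i) - R_y(i); compute d_i^2.
  (4-7)^2=9, (1-1)^2=0, (5-5)^2=0, (7-4)^2=9, (6-6)^2=0, (2-2)^2=0, (3-3)^2=0
sum(d^2) = 18.
Step 3: rho = 1 - 6*18 / (7*(7^2 - 1)) = 1 - 108/336 = 0.678571.
Step 4: Under H0, t = rho * sqrt((n-2)/(1-rho^2)) = 2.0657 ~ t(5).
Step 5: Two-sided p-value from the t-distribution with 5 df = 0.093750.
Step 6: alpha = 0.1. reject H0.

rho = 0.6786, p = 0.093750, reject H0 at alpha = 0.1.


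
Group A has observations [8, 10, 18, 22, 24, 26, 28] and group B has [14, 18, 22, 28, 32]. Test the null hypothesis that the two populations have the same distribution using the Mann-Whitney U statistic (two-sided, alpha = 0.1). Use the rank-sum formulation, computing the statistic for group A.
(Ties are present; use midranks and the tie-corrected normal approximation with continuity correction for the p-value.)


Step 1: Combine and sort all 12 observations; assign midranks.
sorted (value, group): (8,X), (10,X), (14,Y), (18,X), (18,Y), (22,X), (22,Y), (24,X), (26,X), (28,X), (28,Y), (32,Y)
ranks: 8->1, 10->2, 14->3, 18->4.5, 18->4.5, 22->6.5, 22->6.5, 24->8, 26->9, 28->10.5, 28->10.5, 32->12
Step 2: Rank sum for X: R1 = 1 + 2 + 4.5 + 6.5 + 8 + 9 + 10.5 = 41.5.
Step 3: U_X = R1 - n1(n1+1)/2 = 41.5 - 7*8/2 = 41.5 - 28 = 13.5.
       U_Y = n1*n2 - U_X = 35 - 13.5 = 21.5.
Step 4: Ties are present, so use the tie-corrected normal approximation (with continuity correction) for the p-value.
Step 5: p-value = 0.567726; compare to alpha = 0.1. fail to reject H0.

U_X = 13.5, p = 0.567726, fail to reject H0 at alpha = 0.1.


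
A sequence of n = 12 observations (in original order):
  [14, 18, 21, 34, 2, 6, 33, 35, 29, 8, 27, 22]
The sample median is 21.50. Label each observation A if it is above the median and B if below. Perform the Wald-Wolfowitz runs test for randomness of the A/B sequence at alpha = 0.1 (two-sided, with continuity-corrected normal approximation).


Step 1: Compute median = 21.50; label A = above, B = below.
Labels in order: BBBABBAAABAA  (n_A = 6, n_B = 6)
Step 2: Count runs R = 6.
Step 3: Under H0 (random ordering), E[R] = 2*n_A*n_B/(n_A+n_B) + 1 = 2*6*6/12 + 1 = 7.0000.
        Var[R] = 2*n_A*n_B*(2*n_A*n_B - n_A - n_B) / ((n_A+n_B)^2 * (n_A+n_B-1)) = 4320/1584 = 2.7273.
        SD[R] = 1.6514.
Step 4: Continuity-corrected z = (R + 0.5 - E[R]) / SD[R] = (6 + 0.5 - 7.0000) / 1.6514 = -0.3028.
Step 5: Two-sided p-value via normal approximation = 2*(1 - Phi(|z|)) = 0.762069.
Step 6: alpha = 0.1. fail to reject H0.

R = 6, z = -0.3028, p = 0.762069, fail to reject H0.


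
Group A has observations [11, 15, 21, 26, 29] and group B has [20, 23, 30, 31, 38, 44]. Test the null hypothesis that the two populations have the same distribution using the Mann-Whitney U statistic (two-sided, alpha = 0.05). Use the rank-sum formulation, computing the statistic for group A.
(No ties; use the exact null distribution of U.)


Step 1: Combine and sort all 11 observations; assign midranks.
sorted (value, group): (11,X), (15,X), (20,Y), (21,X), (23,Y), (26,X), (29,X), (30,Y), (31,Y), (38,Y), (44,Y)
ranks: 11->1, 15->2, 20->3, 21->4, 23->5, 26->6, 29->7, 30->8, 31->9, 38->10, 44->11
Step 2: Rank sum for X: R1 = 1 + 2 + 4 + 6 + 7 = 20.
Step 3: U_X = R1 - n1(n1+1)/2 = 20 - 5*6/2 = 20 - 15 = 5.
       U_Y = n1*n2 - U_X = 30 - 5 = 25.
Step 4: No ties, so the exact null distribution of U (based on enumerating the C(11,5) = 462 equally likely rank assignments) gives the two-sided p-value.
Step 5: p-value = 0.082251; compare to alpha = 0.05. fail to reject H0.

U_X = 5, p = 0.082251, fail to reject H0 at alpha = 0.05.


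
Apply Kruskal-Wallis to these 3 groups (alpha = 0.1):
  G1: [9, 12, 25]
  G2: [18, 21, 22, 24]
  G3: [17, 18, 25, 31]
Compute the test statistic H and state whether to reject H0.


Step 1: Combine all N = 11 observations and assign midranks.
sorted (value, group, rank): (9,G1,1), (12,G1,2), (17,G3,3), (18,G2,4.5), (18,G3,4.5), (21,G2,6), (22,G2,7), (24,G2,8), (25,G1,9.5), (25,G3,9.5), (31,G3,11)
Step 2: Sum ranks within each group.
R_1 = 12.5 (n_1 = 3)
R_2 = 25.5 (n_2 = 4)
R_3 = 28 (n_3 = 4)
Step 3: H = 12/(N(N+1)) * sum(R_i^2/n_i) - 3(N+1)
     = 12/(11*12) * (12.5^2/3 + 25.5^2/4 + 28^2/4) - 3*12
     = 0.090909 * 410.646 - 36
     = 1.331439.
Step 4: Ties present; correction factor C = 1 - 12/(11^3 - 11) = 0.990909. Corrected H = 1.331439 / 0.990909 = 1.343654.
Step 5: Under H0, H ~ chi^2(2); p-value = 0.510774.
Step 6: alpha = 0.1. fail to reject H0.

H = 1.3437, df = 2, p = 0.510774, fail to reject H0.


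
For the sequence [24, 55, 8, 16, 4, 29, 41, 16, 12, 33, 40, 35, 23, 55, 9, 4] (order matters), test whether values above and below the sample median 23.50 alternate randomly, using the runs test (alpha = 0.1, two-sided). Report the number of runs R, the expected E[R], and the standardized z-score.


Step 1: Compute median = 23.50; label A = above, B = below.
Labels in order: AABBBAABBAAABABB  (n_A = 8, n_B = 8)
Step 2: Count runs R = 8.
Step 3: Under H0 (random ordering), E[R] = 2*n_A*n_B/(n_A+n_B) + 1 = 2*8*8/16 + 1 = 9.0000.
        Var[R] = 2*n_A*n_B*(2*n_A*n_B - n_A - n_B) / ((n_A+n_B)^2 * (n_A+n_B-1)) = 14336/3840 = 3.7333.
        SD[R] = 1.9322.
Step 4: Continuity-corrected z = (R + 0.5 - E[R]) / SD[R] = (8 + 0.5 - 9.0000) / 1.9322 = -0.2588.
Step 5: Two-sided p-value via normal approximation = 2*(1 - Phi(|z|)) = 0.795809.
Step 6: alpha = 0.1. fail to reject H0.

R = 8, z = -0.2588, p = 0.795809, fail to reject H0.
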